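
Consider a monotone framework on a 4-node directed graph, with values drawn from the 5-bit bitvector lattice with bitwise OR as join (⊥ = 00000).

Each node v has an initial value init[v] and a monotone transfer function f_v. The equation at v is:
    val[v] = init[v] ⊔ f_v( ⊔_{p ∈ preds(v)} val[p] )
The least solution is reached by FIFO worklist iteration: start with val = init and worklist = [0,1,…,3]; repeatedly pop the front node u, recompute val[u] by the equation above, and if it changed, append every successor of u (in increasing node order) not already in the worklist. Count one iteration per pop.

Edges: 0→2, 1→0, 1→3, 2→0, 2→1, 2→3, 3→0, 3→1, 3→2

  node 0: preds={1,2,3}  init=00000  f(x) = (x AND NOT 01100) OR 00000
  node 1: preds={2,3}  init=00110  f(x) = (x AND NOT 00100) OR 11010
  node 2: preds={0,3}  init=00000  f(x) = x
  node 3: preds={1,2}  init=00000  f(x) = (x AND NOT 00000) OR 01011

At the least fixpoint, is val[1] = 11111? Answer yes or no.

Iteration log — 10 steps:
  step 1. node 0  ⊔preds=00110  new=00010  old=00000  +wl: 
  step 2. node 1  ⊔preds=00000  new=11110  old=00110  +wl: 0
  step 3. node 2  ⊔preds=00010  new=00010  old=00000  +wl: 1
  step 4. node 3  ⊔preds=11110  new=11111  old=00000  +wl: 2
  step 5. node 0  ⊔preds=11111  new=10011  old=00010  +wl: 
  step 6. node 1  ⊔preds=11111  new=11111  old=11110  +wl: 0,3
  step 7. node 2  ⊔preds=11111  new=11111  old=00010  +wl: 1
  step 8. node 0  ⊔preds=11111  new=10011  stable
  step 9. node 3  ⊔preds=11111  new=11111  stable
  step 10. node 1  ⊔preds=11111  new=11111  stable

Least fixpoint reached:
  node 0: 10011
  node 1: 11111
  node 2: 11111
  node 3: 11111

yes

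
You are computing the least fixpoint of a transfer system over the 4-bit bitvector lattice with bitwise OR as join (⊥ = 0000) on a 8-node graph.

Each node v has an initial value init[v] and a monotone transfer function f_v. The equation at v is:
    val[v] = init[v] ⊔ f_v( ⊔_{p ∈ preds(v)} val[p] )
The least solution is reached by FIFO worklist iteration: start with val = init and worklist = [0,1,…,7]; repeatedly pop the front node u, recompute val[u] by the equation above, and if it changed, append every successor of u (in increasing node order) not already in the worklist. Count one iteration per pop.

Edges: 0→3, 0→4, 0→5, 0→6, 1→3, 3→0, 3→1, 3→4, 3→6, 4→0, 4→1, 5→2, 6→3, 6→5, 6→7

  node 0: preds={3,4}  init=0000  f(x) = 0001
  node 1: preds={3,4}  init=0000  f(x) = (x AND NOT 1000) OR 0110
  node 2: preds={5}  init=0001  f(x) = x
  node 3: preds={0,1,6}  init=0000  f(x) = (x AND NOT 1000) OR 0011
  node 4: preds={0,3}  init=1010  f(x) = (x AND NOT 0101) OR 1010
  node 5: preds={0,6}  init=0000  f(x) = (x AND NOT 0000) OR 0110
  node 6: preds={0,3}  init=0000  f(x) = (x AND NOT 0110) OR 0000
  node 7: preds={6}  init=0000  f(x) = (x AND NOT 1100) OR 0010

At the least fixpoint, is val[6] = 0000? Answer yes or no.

Iteration log — 13 steps:
  step 1. node 0  ⊔preds=1010  new=0001  old=0000  +wl: 
  step 2. node 1  ⊔preds=1010  new=0110  old=0000  +wl: 
  step 3. node 2  ⊔preds=0000  new=0001  stable
  step 4. node 3  ⊔preds=0111  new=0111  old=0000  +wl: 0,1
  step 5. node 4  ⊔preds=0111  new=1010  stable
  step 6. node 5  ⊔preds=0001  new=0111  old=0000  +wl: 2
  step 7. node 6  ⊔preds=0111  new=0001  old=0000  +wl: 3,5
  step 8. node 7  ⊔preds=0001  new=0011  old=0000  +wl: 
  step 9. node 0  ⊔preds=1111  new=0001  stable
  step 10. node 1  ⊔preds=1111  new=0111  old=0110  +wl: 
  step 11. node 2  ⊔preds=0111  new=0111  old=0001  +wl: 
  step 12. node 3  ⊔preds=0111  new=0111  stable
  step 13. node 5  ⊔preds=0001  new=0111  stable

Least fixpoint reached:
  node 0: 0001
  node 1: 0111
  node 2: 0111
  node 3: 0111
  node 4: 1010
  node 5: 0111
  node 6: 0001
  node 7: 0011

no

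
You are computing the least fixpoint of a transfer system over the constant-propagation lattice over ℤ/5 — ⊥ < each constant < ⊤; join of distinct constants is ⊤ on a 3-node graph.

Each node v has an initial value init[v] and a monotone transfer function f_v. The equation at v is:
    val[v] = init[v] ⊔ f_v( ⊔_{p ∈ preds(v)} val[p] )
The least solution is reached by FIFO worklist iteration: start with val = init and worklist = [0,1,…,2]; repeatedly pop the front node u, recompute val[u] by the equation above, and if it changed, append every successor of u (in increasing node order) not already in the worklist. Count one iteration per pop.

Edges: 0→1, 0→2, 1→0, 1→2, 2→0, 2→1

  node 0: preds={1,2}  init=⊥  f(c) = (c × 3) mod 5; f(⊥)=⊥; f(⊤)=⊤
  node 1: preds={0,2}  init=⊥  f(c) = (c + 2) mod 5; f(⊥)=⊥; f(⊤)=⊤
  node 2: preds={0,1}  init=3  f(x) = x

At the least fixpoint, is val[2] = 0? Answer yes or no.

no

Worklist (6 pops):
  #1 pop 0: in=3 → 4 (was ⊥); enqueue []
  #2 pop 1: in=⊤ → ⊤ (was ⊥); enqueue [0]
  #3 pop 2: in=⊤ → ⊤ (was 3); enqueue [1]
  #4 pop 0: in=⊤ → ⊤ (was 4); enqueue [2]
  #5 pop 1: in=⊤ → ⊤ (no change)
  #6 pop 2: in=⊤ → ⊤ (no change)

Fixpoint:
  val[0] = ⊤
  val[1] = ⊤
  val[2] = ⊤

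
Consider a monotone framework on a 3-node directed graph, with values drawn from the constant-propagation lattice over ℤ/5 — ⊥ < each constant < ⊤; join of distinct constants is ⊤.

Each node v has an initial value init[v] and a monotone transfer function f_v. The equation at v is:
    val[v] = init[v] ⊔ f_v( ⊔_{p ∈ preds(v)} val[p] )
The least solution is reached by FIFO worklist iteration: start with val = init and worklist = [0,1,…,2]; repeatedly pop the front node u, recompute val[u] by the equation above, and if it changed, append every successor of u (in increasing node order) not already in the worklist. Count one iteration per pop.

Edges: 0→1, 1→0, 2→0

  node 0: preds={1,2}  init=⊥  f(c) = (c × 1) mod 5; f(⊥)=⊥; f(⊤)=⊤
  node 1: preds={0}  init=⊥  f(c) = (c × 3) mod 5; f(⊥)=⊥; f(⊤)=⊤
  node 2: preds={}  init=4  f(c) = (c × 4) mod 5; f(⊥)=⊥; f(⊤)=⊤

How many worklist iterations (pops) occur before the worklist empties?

6

Trace (6 dequeues):
  [1] u=0 | in 4 | out 4 | prev ⊥ | push {}
  [2] u=1 | in 4 | out 2 | prev ⊥ | push {0}
  [3] u=2 | in ⊥ | out 4 | ==
  [4] u=0 | in ⊤ | out ⊤ | prev 4 | push {1}
  [5] u=1 | in ⊤ | out ⊤ | prev 2 | push {0}
  [6] u=0 | in ⊤ | out ⊤ | ==

Converged values:
  [0] ⊤
  [1] ⊤
  [2] 4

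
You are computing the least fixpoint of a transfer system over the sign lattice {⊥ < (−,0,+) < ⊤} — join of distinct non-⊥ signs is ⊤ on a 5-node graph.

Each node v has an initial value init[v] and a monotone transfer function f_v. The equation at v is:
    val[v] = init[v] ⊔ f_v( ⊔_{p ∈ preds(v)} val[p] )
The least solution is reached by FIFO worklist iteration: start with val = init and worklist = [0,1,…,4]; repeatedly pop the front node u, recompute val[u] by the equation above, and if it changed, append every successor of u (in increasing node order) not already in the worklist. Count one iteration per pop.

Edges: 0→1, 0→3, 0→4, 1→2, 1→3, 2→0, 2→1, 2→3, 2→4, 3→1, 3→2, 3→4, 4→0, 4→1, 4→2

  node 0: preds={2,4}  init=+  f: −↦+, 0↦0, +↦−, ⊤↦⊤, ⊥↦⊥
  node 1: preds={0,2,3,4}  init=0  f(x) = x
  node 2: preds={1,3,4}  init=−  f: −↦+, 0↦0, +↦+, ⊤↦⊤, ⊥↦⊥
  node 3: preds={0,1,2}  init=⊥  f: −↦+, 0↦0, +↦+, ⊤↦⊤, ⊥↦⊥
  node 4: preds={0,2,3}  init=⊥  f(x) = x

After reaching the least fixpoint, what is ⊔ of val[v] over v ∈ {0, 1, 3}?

⊤

Worklist (10 pops):
  #1 pop 0: in=− → + (no change)
  #2 pop 1: in=⊤ → ⊤ (was 0); enqueue []
  #3 pop 2: in=⊤ → ⊤ (was −); enqueue [0,1]
  #4 pop 3: in=⊤ → ⊤ (was ⊥); enqueue [2]
  #5 pop 4: in=⊤ → ⊤ (was ⊥); enqueue []
  #6 pop 0: in=⊤ → ⊤ (was +); enqueue [3,4]
  #7 pop 1: in=⊤ → ⊤ (no change)
  #8 pop 2: in=⊤ → ⊤ (no change)
  #9 pop 3: in=⊤ → ⊤ (no change)
  #10 pop 4: in=⊤ → ⊤ (no change)

Fixpoint:
  val[0] = ⊤
  val[1] = ⊤
  val[2] = ⊤
  val[3] = ⊤
  val[4] = ⊤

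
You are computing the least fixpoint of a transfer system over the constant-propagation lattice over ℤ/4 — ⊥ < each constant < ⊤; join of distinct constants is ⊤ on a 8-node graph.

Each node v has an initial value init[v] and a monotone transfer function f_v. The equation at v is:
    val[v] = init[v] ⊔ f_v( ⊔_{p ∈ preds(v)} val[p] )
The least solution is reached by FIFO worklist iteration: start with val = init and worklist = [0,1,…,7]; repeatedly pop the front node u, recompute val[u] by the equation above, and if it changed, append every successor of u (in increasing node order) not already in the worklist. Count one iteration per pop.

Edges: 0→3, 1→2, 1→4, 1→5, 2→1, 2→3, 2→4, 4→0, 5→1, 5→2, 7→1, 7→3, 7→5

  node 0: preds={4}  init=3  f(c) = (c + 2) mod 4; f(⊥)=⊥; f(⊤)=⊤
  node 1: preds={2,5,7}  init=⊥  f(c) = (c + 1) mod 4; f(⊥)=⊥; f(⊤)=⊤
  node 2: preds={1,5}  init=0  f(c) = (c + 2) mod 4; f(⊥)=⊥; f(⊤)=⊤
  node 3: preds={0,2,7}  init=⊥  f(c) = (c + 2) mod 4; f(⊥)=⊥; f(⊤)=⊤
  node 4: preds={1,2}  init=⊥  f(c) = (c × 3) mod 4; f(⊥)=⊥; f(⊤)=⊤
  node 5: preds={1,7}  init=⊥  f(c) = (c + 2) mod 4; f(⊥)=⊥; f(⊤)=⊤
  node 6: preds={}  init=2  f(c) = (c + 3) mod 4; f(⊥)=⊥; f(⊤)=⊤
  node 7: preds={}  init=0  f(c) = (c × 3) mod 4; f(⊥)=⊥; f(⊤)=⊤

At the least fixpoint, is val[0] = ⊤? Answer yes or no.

Iteration log — 14 steps:
  step 1. node 0  ⊔preds=⊥  new=3  stable
  step 2. node 1  ⊔preds=0  new=1  old=⊥  +wl: 
  step 3. node 2  ⊔preds=1  new=⊤  old=0  +wl: 1
  step 4. node 3  ⊔preds=⊤  new=⊤  old=⊥  +wl: 
  step 5. node 4  ⊔preds=⊤  new=⊤  old=⊥  +wl: 0
  step 6. node 5  ⊔preds=⊤  new=⊤  old=⊥  +wl: 2
  step 7. node 6  ⊔preds=⊥  new=2  stable
  step 8. node 7  ⊔preds=⊥  new=0  stable
  step 9. node 1  ⊔preds=⊤  new=⊤  old=1  +wl: 4,5
  step 10. node 0  ⊔preds=⊤  new=⊤  old=3  +wl: 3
  step 11. node 2  ⊔preds=⊤  new=⊤  stable
  step 12. node 4  ⊔preds=⊤  new=⊤  stable
  step 13. node 5  ⊔preds=⊤  new=⊤  stable
  step 14. node 3  ⊔preds=⊤  new=⊤  stable

Least fixpoint reached:
  node 0: ⊤
  node 1: ⊤
  node 2: ⊤
  node 3: ⊤
  node 4: ⊤
  node 5: ⊤
  node 6: 2
  node 7: 0

yes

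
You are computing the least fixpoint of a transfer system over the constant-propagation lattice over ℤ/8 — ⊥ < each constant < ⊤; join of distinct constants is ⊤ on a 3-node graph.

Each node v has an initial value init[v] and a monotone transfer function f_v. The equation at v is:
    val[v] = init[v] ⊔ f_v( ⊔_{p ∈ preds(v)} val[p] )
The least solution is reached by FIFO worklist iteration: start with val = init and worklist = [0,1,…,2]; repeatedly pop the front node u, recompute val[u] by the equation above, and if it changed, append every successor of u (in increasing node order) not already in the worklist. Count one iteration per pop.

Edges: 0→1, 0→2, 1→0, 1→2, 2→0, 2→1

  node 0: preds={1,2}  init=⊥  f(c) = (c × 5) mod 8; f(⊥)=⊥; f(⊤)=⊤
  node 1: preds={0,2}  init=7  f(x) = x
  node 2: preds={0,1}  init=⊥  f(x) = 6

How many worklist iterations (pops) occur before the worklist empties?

6

Iteration log — 6 steps:
  step 1. node 0  ⊔preds=7  new=3  old=⊥  +wl: 
  step 2. node 1  ⊔preds=3  new=⊤  old=7  +wl: 0
  step 3. node 2  ⊔preds=⊤  new=6  old=⊥  +wl: 1
  step 4. node 0  ⊔preds=⊤  new=⊤  old=3  +wl: 2
  step 5. node 1  ⊔preds=⊤  new=⊤  stable
  step 6. node 2  ⊔preds=⊤  new=6  stable

Least fixpoint reached:
  node 0: ⊤
  node 1: ⊤
  node 2: 6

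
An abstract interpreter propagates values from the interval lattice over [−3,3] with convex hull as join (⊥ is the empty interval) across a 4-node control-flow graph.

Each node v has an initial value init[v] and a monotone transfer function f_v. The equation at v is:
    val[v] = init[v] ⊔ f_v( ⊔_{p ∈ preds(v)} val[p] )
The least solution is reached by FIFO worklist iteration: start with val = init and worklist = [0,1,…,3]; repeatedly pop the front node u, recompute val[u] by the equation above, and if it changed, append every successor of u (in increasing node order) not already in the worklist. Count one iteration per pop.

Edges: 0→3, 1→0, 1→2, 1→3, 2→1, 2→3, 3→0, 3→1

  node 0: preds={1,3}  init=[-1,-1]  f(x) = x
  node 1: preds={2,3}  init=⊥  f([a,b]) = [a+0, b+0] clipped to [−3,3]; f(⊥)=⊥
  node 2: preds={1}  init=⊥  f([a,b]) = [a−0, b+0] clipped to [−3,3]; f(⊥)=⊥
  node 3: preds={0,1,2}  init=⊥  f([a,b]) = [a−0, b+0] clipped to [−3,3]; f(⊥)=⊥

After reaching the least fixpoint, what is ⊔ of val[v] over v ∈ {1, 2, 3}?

Worklist (10 pops):
  #1 pop 0: in=⊥ → [-1,-1] (no change)
  #2 pop 1: in=⊥ → ⊥ (no change)
  #3 pop 2: in=⊥ → ⊥ (no change)
  #4 pop 3: in=[-1,-1] → [-1,-1] (was ⊥); enqueue [0,1]
  #5 pop 0: in=[-1,-1] → [-1,-1] (no change)
  #6 pop 1: in=[-1,-1] → [-1,-1] (was ⊥); enqueue [0,2,3]
  #7 pop 0: in=[-1,-1] → [-1,-1] (no change)
  #8 pop 2: in=[-1,-1] → [-1,-1] (was ⊥); enqueue [1]
  #9 pop 3: in=[-1,-1] → [-1,-1] (no change)
  #10 pop 1: in=[-1,-1] → [-1,-1] (no change)

Fixpoint:
  val[0] = [-1,-1]
  val[1] = [-1,-1]
  val[2] = [-1,-1]
  val[3] = [-1,-1]

[-1,-1]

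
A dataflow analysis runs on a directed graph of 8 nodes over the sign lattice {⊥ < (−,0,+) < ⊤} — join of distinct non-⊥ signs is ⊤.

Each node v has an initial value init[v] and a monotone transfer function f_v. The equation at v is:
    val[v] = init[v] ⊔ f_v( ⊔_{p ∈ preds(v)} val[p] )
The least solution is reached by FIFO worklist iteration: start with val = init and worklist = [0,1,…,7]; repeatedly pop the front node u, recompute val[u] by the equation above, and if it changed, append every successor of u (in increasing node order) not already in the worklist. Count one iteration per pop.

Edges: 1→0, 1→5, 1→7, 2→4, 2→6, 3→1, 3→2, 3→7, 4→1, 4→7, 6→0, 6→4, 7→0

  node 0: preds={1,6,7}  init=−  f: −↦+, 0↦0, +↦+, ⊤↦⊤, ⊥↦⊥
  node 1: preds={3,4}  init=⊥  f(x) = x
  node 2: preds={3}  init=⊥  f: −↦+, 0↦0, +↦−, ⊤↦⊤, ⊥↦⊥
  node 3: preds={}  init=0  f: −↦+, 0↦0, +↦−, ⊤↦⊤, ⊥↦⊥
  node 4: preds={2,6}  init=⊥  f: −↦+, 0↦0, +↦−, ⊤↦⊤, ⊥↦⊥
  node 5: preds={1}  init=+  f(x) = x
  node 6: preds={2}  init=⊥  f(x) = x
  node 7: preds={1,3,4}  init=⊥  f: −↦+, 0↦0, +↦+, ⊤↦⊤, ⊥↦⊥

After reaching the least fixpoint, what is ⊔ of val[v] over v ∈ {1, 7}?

Iteration log — 11 steps:
  step 1. node 0  ⊔preds=⊥  new=−  stable
  step 2. node 1  ⊔preds=0  new=0  old=⊥  +wl: 0
  step 3. node 2  ⊔preds=0  new=0  old=⊥  +wl: 
  step 4. node 3  ⊔preds=⊥  new=0  stable
  step 5. node 4  ⊔preds=0  new=0  old=⊥  +wl: 1
  step 6. node 5  ⊔preds=0  new=⊤  old=+  +wl: 
  step 7. node 6  ⊔preds=0  new=0  old=⊥  +wl: 4
  step 8. node 7  ⊔preds=0  new=0  old=⊥  +wl: 
  step 9. node 0  ⊔preds=0  new=⊤  old=−  +wl: 
  step 10. node 1  ⊔preds=0  new=0  stable
  step 11. node 4  ⊔preds=0  new=0  stable

Least fixpoint reached:
  node 0: ⊤
  node 1: 0
  node 2: 0
  node 3: 0
  node 4: 0
  node 5: ⊤
  node 6: 0
  node 7: 0

0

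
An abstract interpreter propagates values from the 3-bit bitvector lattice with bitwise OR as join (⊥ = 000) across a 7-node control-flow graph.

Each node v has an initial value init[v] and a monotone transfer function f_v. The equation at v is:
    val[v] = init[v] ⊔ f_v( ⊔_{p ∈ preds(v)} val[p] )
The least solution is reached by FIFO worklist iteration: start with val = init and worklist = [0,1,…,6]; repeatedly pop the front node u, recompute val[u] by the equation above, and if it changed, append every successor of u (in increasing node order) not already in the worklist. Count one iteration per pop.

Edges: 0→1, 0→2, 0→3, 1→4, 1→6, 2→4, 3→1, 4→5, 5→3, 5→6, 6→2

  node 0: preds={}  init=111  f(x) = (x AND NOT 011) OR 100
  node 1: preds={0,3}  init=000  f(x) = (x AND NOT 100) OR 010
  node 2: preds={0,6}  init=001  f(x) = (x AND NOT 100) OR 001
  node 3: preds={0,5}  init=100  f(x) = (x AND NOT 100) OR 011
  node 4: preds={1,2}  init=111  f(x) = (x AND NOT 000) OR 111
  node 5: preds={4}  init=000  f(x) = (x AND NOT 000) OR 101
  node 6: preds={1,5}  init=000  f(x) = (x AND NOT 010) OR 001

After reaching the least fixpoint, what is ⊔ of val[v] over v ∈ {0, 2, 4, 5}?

Trace (10 dequeues):
  [1] u=0 | in 000 | out 111 | ==
  [2] u=1 | in 111 | out 011 | prev 000 | push {}
  [3] u=2 | in 111 | out 011 | prev 001 | push {}
  [4] u=3 | in 111 | out 111 | prev 100 | push {1}
  [5] u=4 | in 011 | out 111 | ==
  [6] u=5 | in 111 | out 111 | prev 000 | push {3}
  [7] u=6 | in 111 | out 101 | prev 000 | push {2}
  [8] u=1 | in 111 | out 011 | ==
  [9] u=3 | in 111 | out 111 | ==
  [10] u=2 | in 111 | out 011 | ==

Converged values:
  [0] 111
  [1] 011
  [2] 011
  [3] 111
  [4] 111
  [5] 111
  [6] 101

111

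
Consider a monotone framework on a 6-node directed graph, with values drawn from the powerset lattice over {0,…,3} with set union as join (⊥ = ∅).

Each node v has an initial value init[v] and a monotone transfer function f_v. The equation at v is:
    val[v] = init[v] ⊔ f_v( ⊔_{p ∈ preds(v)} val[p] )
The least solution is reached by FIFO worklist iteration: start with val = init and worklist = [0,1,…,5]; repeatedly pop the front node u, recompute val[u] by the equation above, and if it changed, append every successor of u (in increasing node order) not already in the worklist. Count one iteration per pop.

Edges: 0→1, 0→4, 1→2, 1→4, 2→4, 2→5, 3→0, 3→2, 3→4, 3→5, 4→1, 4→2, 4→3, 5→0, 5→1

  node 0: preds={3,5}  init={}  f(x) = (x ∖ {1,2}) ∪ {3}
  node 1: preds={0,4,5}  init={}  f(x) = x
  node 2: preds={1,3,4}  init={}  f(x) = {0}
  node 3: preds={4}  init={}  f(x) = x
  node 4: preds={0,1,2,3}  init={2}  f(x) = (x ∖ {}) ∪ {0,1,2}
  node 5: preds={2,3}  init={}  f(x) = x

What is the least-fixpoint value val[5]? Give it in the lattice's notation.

Trace (16 dequeues):
  [1] u=0 | in {} | out {3} | prev {} | push {}
  [2] u=1 | in {2,3} | out {2,3} | prev {} | push {}
  [3] u=2 | in {2,3} | out {0} | prev {} | push {}
  [4] u=3 | in {2} | out {2} | prev {} | push {0,2}
  [5] u=4 | in {0,2,3} | out {0,1,2,3} | prev {2} | push {1,3}
  [6] u=5 | in {0,2} | out {0,2} | prev {} | push {}
  [7] u=0 | in {0,2} | out {0,3} | prev {3} | push {4}
  [8] u=2 | in {0,1,2,3} | out {0} | ==
  [9] u=1 | in {0,1,2,3} | out {0,1,2,3} | prev {2,3} | push {2}
  [10] u=3 | in {0,1,2,3} | out {0,1,2,3} | prev {2} | push {0,5}
  [11] u=4 | in {0,1,2,3} | out {0,1,2,3} | ==
  [12] u=2 | in {0,1,2,3} | out {0} | ==
  [13] u=0 | in {0,1,2,3} | out {0,3} | ==
  [14] u=5 | in {0,1,2,3} | out {0,1,2,3} | prev {0,2} | push {0,1}
  [15] u=0 | in {0,1,2,3} | out {0,3} | ==
  [16] u=1 | in {0,1,2,3} | out {0,1,2,3} | ==

Converged values:
  [0] {0,3}
  [1] {0,1,2,3}
  [2] {0}
  [3] {0,1,2,3}
  [4] {0,1,2,3}
  [5] {0,1,2,3}

{0,1,2,3}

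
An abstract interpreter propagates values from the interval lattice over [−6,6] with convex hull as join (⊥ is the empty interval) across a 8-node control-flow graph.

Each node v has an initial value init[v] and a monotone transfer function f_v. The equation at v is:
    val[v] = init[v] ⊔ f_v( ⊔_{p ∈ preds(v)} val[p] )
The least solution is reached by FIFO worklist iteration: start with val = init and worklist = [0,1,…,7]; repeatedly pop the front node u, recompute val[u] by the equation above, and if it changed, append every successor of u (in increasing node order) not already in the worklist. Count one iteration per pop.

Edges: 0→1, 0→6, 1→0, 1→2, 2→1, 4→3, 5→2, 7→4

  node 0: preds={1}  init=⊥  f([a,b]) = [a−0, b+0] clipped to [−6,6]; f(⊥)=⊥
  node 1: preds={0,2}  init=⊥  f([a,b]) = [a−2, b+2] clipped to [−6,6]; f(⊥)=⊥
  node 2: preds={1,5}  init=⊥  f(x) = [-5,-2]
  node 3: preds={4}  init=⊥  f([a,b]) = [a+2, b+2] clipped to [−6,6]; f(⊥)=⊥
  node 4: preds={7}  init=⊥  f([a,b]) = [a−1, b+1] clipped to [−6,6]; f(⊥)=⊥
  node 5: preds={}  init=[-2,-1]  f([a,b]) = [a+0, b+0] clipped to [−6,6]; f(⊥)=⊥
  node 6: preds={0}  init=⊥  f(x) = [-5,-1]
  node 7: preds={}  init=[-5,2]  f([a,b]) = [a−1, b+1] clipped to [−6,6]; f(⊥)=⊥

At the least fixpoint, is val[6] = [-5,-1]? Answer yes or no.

Trace (26 dequeues):
  [1] u=0 | in ⊥ | out ⊥ | ==
  [2] u=1 | in ⊥ | out ⊥ | ==
  [3] u=2 | in [-2,-1] | out [-5,-2] | prev ⊥ | push {1}
  [4] u=3 | in ⊥ | out ⊥ | ==
  [5] u=4 | in [-5,2] | out [-6,3] | prev ⊥ | push {3}
  [6] u=5 | in ⊥ | out [-2,-1] | ==
  [7] u=6 | in ⊥ | out [-5,-1] | prev ⊥ | push {}
  [8] u=7 | in ⊥ | out [-5,2] | ==
  [9] u=1 | in [-5,-2] | out [-6,0] | prev ⊥ | push {0,2}
  [10] u=3 | in [-6,3] | out [-4,5] | prev ⊥ | push {}
  [11] u=0 | in [-6,0] | out [-6,0] | prev ⊥ | push {1,6}
  [12] u=2 | in [-6,0] | out [-5,-2] | ==
  [13] u=1 | in [-6,0] | out [-6,2] | prev [-6,0] | push {0,2}
  [14] u=6 | in [-6,0] | out [-5,-1] | ==
  [15] u=0 | in [-6,2] | out [-6,2] | prev [-6,0] | push {1,6}
  [16] u=2 | in [-6,2] | out [-5,-2] | ==
  [17] u=1 | in [-6,2] | out [-6,4] | prev [-6,2] | push {0,2}
  [18] u=6 | in [-6,2] | out [-5,-1] | ==
  [19] u=0 | in [-6,4] | out [-6,4] | prev [-6,2] | push {1,6}
  [20] u=2 | in [-6,4] | out [-5,-2] | ==
  [21] u=1 | in [-6,4] | out [-6,6] | prev [-6,4] | push {0,2}
  [22] u=6 | in [-6,4] | out [-5,-1] | ==
  [23] u=0 | in [-6,6] | out [-6,6] | prev [-6,4] | push {1,6}
  [24] u=2 | in [-6,6] | out [-5,-2] | ==
  [25] u=1 | in [-6,6] | out [-6,6] | ==
  [26] u=6 | in [-6,6] | out [-5,-1] | ==

Converged values:
  [0] [-6,6]
  [1] [-6,6]
  [2] [-5,-2]
  [3] [-4,5]
  [4] [-6,3]
  [5] [-2,-1]
  [6] [-5,-1]
  [7] [-5,2]

yes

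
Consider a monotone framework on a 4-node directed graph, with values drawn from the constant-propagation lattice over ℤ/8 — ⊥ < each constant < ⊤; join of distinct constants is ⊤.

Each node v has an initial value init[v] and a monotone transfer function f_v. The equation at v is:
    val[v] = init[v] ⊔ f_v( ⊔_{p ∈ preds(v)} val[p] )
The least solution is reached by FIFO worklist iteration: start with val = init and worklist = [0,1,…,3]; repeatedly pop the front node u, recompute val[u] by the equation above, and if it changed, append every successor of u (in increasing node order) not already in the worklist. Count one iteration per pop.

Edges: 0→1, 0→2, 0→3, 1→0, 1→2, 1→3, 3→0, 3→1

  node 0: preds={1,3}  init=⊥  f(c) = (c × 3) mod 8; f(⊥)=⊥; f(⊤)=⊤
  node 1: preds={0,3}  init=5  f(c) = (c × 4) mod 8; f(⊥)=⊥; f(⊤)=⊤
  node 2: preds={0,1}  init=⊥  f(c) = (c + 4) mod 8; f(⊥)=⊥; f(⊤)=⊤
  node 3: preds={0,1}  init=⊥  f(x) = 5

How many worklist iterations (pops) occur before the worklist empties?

Iteration log — 8 steps:
  step 1. node 0  ⊔preds=5  new=7  old=⊥  +wl: 
  step 2. node 1  ⊔preds=7  new=⊤  old=5  +wl: 0
  step 3. node 2  ⊔preds=⊤  new=⊤  old=⊥  +wl: 
  step 4. node 3  ⊔preds=⊤  new=5  old=⊥  +wl: 1
  step 5. node 0  ⊔preds=⊤  new=⊤  old=7  +wl: 2,3
  step 6. node 1  ⊔preds=⊤  new=⊤  stable
  step 7. node 2  ⊔preds=⊤  new=⊤  stable
  step 8. node 3  ⊔preds=⊤  new=5  stable

Least fixpoint reached:
  node 0: ⊤
  node 1: ⊤
  node 2: ⊤
  node 3: 5

8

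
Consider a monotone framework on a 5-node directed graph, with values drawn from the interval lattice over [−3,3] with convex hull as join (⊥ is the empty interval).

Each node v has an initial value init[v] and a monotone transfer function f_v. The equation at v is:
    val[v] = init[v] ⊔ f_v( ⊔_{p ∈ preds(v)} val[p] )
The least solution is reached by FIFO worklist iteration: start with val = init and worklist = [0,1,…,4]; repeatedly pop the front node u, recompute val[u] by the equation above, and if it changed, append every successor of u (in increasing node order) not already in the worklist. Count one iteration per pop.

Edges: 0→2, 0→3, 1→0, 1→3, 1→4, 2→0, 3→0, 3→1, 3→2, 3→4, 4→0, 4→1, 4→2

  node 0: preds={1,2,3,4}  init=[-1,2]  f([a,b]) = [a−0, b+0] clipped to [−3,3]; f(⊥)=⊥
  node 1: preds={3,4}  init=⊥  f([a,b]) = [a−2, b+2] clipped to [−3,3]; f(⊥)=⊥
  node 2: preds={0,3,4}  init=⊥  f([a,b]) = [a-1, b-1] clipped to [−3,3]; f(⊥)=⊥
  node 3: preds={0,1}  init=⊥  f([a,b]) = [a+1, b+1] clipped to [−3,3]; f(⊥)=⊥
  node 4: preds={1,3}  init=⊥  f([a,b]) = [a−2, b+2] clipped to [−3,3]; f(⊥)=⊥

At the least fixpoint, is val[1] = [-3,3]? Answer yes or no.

Trace (15 dequeues):
  [1] u=0 | in ⊥ | out [-1,2] | ==
  [2] u=1 | in ⊥ | out ⊥ | ==
  [3] u=2 | in [-1,2] | out [-2,1] | prev ⊥ | push {0}
  [4] u=3 | in [-1,2] | out [0,3] | prev ⊥ | push {1,2}
  [5] u=4 | in [0,3] | out [-2,3] | prev ⊥ | push {}
  [6] u=0 | in [-2,3] | out [-2,3] | prev [-1,2] | push {3}
  [7] u=1 | in [-2,3] | out [-3,3] | prev ⊥ | push {0,4}
  [8] u=2 | in [-2,3] | out [-3,2] | prev [-2,1] | push {}
  [9] u=3 | in [-3,3] | out [-2,3] | prev [0,3] | push {1,2}
  [10] u=0 | in [-3,3] | out [-3,3] | prev [-2,3] | push {3}
  [11] u=4 | in [-3,3] | out [-3,3] | prev [-2,3] | push {0}
  [12] u=1 | in [-3,3] | out [-3,3] | ==
  [13] u=2 | in [-3,3] | out [-3,2] | ==
  [14] u=3 | in [-3,3] | out [-2,3] | ==
  [15] u=0 | in [-3,3] | out [-3,3] | ==

Converged values:
  [0] [-3,3]
  [1] [-3,3]
  [2] [-3,2]
  [3] [-2,3]
  [4] [-3,3]

yes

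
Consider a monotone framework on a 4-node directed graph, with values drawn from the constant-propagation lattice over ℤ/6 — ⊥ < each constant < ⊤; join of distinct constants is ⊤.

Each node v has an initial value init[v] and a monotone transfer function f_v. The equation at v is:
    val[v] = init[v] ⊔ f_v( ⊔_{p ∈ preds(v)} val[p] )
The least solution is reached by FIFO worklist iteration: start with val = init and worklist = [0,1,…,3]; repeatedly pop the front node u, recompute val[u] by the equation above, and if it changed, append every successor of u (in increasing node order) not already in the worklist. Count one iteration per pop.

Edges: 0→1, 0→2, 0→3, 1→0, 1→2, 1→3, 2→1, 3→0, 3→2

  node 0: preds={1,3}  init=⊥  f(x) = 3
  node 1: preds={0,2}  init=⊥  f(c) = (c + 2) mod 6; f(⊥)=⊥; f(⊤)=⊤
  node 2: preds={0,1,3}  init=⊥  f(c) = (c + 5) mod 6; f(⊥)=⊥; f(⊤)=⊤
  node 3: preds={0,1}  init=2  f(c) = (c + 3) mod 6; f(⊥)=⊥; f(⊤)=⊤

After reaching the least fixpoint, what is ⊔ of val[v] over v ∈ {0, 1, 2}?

Iteration log — 9 steps:
  step 1. node 0  ⊔preds=2  new=3  old=⊥  +wl: 
  step 2. node 1  ⊔preds=3  new=5  old=⊥  +wl: 0
  step 3. node 2  ⊔preds=⊤  new=⊤  old=⊥  +wl: 1
  step 4. node 3  ⊔preds=⊤  new=⊤  old=2  +wl: 2
  step 5. node 0  ⊔preds=⊤  new=3  stable
  step 6. node 1  ⊔preds=⊤  new=⊤  old=5  +wl: 0,3
  step 7. node 2  ⊔preds=⊤  new=⊤  stable
  step 8. node 0  ⊔preds=⊤  new=3  stable
  step 9. node 3  ⊔preds=⊤  new=⊤  stable

Least fixpoint reached:
  node 0: 3
  node 1: ⊤
  node 2: ⊤
  node 3: ⊤

⊤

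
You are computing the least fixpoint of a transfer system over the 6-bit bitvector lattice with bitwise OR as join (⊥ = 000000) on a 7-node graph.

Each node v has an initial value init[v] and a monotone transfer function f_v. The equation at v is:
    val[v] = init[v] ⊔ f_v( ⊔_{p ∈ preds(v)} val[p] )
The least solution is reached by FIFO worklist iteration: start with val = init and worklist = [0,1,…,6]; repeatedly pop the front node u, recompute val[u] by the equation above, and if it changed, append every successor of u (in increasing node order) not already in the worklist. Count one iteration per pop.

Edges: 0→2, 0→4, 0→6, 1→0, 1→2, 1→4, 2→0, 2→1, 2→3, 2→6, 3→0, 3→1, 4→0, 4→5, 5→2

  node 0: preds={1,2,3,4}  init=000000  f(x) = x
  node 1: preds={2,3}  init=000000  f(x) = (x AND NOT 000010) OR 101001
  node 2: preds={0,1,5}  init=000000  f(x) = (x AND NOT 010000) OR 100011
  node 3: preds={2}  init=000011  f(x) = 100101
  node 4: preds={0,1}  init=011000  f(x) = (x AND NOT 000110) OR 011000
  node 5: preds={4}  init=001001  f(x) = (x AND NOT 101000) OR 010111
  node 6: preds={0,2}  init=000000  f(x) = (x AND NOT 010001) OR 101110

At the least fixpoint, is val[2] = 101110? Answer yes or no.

Worklist (15 pops):
  #1 pop 0: in=011011 → 011011 (was 000000); enqueue []
  #2 pop 1: in=000011 → 101001 (was 000000); enqueue [0]
  #3 pop 2: in=111011 → 101011 (was 000000); enqueue [1]
  #4 pop 3: in=101011 → 100111 (was 000011); enqueue []
  #5 pop 4: in=111011 → 111001 (was 011000); enqueue []
  #6 pop 5: in=111001 → 011111 (was 001001); enqueue [2]
  #7 pop 6: in=111011 → 101110 (was 000000); enqueue []
  #8 pop 0: in=111111 → 111111 (was 011011); enqueue [4,6]
  #9 pop 1: in=101111 → 101101 (was 101001); enqueue [0]
  #10 pop 2: in=111111 → 101111 (was 101011); enqueue [1,3]
  #11 pop 4: in=111111 → 111001 (no change)
  #12 pop 6: in=111111 → 101110 (no change)
  #13 pop 0: in=111111 → 111111 (no change)
  #14 pop 1: in=101111 → 101101 (no change)
  #15 pop 3: in=101111 → 100111 (no change)

Fixpoint:
  val[0] = 111111
  val[1] = 101101
  val[2] = 101111
  val[3] = 100111
  val[4] = 111001
  val[5] = 011111
  val[6] = 101110

no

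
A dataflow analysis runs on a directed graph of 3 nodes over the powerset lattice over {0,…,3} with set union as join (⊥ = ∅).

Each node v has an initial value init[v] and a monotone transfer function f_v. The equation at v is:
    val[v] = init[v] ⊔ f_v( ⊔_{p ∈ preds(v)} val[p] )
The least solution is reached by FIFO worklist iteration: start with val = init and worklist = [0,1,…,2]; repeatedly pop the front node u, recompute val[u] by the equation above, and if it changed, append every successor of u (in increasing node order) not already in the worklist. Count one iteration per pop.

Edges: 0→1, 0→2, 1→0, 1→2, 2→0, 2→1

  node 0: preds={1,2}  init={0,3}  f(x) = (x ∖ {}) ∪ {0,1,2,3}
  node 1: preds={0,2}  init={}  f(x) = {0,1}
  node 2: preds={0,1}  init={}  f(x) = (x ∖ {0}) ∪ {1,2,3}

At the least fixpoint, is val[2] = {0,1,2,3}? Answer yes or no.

Worklist (5 pops):
  #1 pop 0: in={} → {0,1,2,3} (was {0,3}); enqueue []
  #2 pop 1: in={0,1,2,3} → {0,1} (was {}); enqueue [0]
  #3 pop 2: in={0,1,2,3} → {1,2,3} (was {}); enqueue [1]
  #4 pop 0: in={0,1,2,3} → {0,1,2,3} (no change)
  #5 pop 1: in={0,1,2,3} → {0,1} (no change)

Fixpoint:
  val[0] = {0,1,2,3}
  val[1] = {0,1}
  val[2] = {1,2,3}

no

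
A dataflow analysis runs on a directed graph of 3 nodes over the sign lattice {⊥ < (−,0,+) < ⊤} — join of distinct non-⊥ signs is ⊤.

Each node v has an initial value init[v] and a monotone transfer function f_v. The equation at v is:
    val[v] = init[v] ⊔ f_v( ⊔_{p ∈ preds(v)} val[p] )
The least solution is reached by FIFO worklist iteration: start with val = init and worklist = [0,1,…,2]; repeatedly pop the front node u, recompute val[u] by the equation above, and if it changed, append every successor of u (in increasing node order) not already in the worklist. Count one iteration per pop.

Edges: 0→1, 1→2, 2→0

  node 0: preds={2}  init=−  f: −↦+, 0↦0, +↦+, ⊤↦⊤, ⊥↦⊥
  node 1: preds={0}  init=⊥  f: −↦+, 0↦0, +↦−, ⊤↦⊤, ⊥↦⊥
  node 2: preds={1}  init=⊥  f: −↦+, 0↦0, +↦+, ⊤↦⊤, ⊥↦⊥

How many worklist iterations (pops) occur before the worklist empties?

Worklist (7 pops):
  #1 pop 0: in=⊥ → − (no change)
  #2 pop 1: in=− → + (was ⊥); enqueue []
  #3 pop 2: in=+ → + (was ⊥); enqueue [0]
  #4 pop 0: in=+ → ⊤ (was −); enqueue [1]
  #5 pop 1: in=⊤ → ⊤ (was +); enqueue [2]
  #6 pop 2: in=⊤ → ⊤ (was +); enqueue [0]
  #7 pop 0: in=⊤ → ⊤ (no change)

Fixpoint:
  val[0] = ⊤
  val[1] = ⊤
  val[2] = ⊤

7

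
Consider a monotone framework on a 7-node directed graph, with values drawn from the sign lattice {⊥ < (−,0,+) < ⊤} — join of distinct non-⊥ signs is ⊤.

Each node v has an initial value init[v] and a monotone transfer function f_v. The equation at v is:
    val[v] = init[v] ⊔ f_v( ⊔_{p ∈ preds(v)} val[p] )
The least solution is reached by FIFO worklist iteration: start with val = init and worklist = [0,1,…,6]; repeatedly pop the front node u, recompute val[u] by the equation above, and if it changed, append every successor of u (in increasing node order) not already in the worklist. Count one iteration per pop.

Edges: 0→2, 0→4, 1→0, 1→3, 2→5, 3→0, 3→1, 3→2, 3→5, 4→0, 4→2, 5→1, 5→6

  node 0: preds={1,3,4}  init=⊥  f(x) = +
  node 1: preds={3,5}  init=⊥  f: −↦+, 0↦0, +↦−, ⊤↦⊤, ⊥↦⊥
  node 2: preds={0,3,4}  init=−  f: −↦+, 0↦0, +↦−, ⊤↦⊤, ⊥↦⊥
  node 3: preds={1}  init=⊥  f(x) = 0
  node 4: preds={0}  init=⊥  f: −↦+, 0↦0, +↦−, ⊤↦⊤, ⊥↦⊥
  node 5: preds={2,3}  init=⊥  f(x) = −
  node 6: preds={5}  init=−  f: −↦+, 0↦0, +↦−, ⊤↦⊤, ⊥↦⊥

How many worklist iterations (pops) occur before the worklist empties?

13

Worklist (13 pops):
  #1 pop 0: in=⊥ → + (was ⊥); enqueue []
  #2 pop 1: in=⊥ → ⊥ (no change)
  #3 pop 2: in=+ → − (no change)
  #4 pop 3: in=⊥ → 0 (was ⊥); enqueue [0,1,2]
  #5 pop 4: in=+ → − (was ⊥); enqueue []
  #6 pop 5: in=⊤ → − (was ⊥); enqueue []
  #7 pop 6: in=− → ⊤ (was −); enqueue []
  #8 pop 0: in=⊤ → + (no change)
  #9 pop 1: in=⊤ → ⊤ (was ⊥); enqueue [0,3]
  #10 pop 2: in=⊤ → ⊤ (was −); enqueue [5]
  #11 pop 0: in=⊤ → + (no change)
  #12 pop 3: in=⊤ → 0 (no change)
  #13 pop 5: in=⊤ → − (no change)

Fixpoint:
  val[0] = +
  val[1] = ⊤
  val[2] = ⊤
  val[3] = 0
  val[4] = −
  val[5] = −
  val[6] = ⊤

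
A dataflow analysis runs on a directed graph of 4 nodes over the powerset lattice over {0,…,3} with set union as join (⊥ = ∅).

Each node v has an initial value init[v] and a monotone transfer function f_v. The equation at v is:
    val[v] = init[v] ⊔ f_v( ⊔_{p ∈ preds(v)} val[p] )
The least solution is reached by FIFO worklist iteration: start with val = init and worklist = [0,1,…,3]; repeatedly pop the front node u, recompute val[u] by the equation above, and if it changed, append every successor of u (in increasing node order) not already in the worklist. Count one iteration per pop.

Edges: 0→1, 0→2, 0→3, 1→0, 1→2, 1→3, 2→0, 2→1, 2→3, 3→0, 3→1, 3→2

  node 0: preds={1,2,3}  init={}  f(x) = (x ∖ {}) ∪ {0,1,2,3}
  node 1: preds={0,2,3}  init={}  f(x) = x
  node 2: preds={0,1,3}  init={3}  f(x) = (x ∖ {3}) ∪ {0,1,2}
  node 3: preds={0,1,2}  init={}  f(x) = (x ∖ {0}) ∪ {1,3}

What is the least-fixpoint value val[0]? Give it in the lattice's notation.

Worklist (7 pops):
  #1 pop 0: in={3} → {0,1,2,3} (was {}); enqueue []
  #2 pop 1: in={0,1,2,3} → {0,1,2,3} (was {}); enqueue [0]
  #3 pop 2: in={0,1,2,3} → {0,1,2,3} (was {3}); enqueue [1]
  #4 pop 3: in={0,1,2,3} → {1,2,3} (was {}); enqueue [2]
  #5 pop 0: in={0,1,2,3} → {0,1,2,3} (no change)
  #6 pop 1: in={0,1,2,3} → {0,1,2,3} (no change)
  #7 pop 2: in={0,1,2,3} → {0,1,2,3} (no change)

Fixpoint:
  val[0] = {0,1,2,3}
  val[1] = {0,1,2,3}
  val[2] = {0,1,2,3}
  val[3] = {1,2,3}

{0,1,2,3}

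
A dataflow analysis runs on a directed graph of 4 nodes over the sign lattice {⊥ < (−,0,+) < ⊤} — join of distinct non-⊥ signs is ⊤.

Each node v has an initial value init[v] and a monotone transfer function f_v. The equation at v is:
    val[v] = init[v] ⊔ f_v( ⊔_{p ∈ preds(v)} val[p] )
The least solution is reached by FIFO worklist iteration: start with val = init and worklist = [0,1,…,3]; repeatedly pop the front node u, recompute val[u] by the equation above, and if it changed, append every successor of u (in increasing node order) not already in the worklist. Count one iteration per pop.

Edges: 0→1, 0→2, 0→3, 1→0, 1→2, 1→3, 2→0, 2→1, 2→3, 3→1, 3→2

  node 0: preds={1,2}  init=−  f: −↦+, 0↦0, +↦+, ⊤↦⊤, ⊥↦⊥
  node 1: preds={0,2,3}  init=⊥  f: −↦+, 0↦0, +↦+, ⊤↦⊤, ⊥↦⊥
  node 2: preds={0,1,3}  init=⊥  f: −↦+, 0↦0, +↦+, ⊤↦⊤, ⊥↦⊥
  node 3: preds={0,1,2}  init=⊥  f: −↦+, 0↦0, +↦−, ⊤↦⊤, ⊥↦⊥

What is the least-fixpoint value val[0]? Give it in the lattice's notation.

Iteration log — 9 steps:
  step 1. node 0  ⊔preds=⊥  new=−  stable
  step 2. node 1  ⊔preds=−  new=+  old=⊥  +wl: 0
  step 3. node 2  ⊔preds=⊤  new=⊤  old=⊥  +wl: 1
  step 4. node 3  ⊔preds=⊤  new=⊤  old=⊥  +wl: 2
  step 5. node 0  ⊔preds=⊤  new=⊤  old=−  +wl: 3
  step 6. node 1  ⊔preds=⊤  new=⊤  old=+  +wl: 0
  step 7. node 2  ⊔preds=⊤  new=⊤  stable
  step 8. node 3  ⊔preds=⊤  new=⊤  stable
  step 9. node 0  ⊔preds=⊤  new=⊤  stable

Least fixpoint reached:
  node 0: ⊤
  node 1: ⊤
  node 2: ⊤
  node 3: ⊤

⊤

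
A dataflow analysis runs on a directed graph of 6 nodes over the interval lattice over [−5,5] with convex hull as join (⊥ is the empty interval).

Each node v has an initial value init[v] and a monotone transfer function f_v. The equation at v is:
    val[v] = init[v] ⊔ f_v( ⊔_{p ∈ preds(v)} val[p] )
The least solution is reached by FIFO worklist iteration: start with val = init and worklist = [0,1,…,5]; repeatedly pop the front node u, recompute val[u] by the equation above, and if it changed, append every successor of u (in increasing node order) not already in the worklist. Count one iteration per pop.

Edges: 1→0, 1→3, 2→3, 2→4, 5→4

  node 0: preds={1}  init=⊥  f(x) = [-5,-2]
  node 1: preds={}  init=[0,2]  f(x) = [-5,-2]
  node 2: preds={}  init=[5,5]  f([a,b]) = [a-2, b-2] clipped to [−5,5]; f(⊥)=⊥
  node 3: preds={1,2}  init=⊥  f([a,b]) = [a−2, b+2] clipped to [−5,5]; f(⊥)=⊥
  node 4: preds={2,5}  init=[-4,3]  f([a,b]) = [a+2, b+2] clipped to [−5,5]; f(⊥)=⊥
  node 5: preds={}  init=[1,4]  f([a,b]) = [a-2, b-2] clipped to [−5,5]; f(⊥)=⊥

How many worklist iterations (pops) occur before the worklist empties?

Trace (7 dequeues):
  [1] u=0 | in [0,2] | out [-5,-2] | prev ⊥ | push {}
  [2] u=1 | in ⊥ | out [-5,2] | prev [0,2] | push {0}
  [3] u=2 | in ⊥ | out [5,5] | ==
  [4] u=3 | in [-5,5] | out [-5,5] | prev ⊥ | push {}
  [5] u=4 | in [1,5] | out [-4,5] | prev [-4,3] | push {}
  [6] u=5 | in ⊥ | out [1,4] | ==
  [7] u=0 | in [-5,2] | out [-5,-2] | ==

Converged values:
  [0] [-5,-2]
  [1] [-5,2]
  [2] [5,5]
  [3] [-5,5]
  [4] [-4,5]
  [5] [1,4]

7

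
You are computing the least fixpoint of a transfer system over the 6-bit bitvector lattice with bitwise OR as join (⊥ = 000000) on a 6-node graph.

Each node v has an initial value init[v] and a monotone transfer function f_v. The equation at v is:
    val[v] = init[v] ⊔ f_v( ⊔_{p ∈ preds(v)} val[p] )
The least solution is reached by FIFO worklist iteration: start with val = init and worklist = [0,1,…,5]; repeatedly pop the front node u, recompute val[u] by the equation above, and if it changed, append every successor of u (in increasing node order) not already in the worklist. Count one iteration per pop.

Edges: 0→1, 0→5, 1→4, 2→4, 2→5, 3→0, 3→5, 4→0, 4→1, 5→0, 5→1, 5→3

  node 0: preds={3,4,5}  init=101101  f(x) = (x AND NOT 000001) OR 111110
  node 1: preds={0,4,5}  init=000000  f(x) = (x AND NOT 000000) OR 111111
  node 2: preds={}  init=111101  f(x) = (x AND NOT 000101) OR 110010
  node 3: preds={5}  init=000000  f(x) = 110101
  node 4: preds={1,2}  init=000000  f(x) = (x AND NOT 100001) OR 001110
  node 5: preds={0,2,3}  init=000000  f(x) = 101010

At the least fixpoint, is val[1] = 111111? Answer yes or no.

yes

Worklist (9 pops):
  #1 pop 0: in=000000 → 111111 (was 101101); enqueue []
  #2 pop 1: in=111111 → 111111 (was 000000); enqueue []
  #3 pop 2: in=000000 → 111111 (was 111101); enqueue []
  #4 pop 3: in=000000 → 110101 (was 000000); enqueue [0]
  #5 pop 4: in=111111 → 011110 (was 000000); enqueue [1]
  #6 pop 5: in=111111 → 101010 (was 000000); enqueue [3]
  #7 pop 0: in=111111 → 111111 (no change)
  #8 pop 1: in=111111 → 111111 (no change)
  #9 pop 3: in=101010 → 110101 (no change)

Fixpoint:
  val[0] = 111111
  val[1] = 111111
  val[2] = 111111
  val[3] = 110101
  val[4] = 011110
  val[5] = 101010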